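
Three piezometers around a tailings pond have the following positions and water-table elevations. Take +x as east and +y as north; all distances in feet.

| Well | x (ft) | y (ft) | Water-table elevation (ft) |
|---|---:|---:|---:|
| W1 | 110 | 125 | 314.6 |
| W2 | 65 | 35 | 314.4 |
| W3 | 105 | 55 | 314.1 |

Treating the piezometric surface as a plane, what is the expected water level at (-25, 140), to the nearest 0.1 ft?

Differences from W1: to W2 (Δx, Δy, Δh) = (-45, -90, -0.2); to W3 = (-5, -70, -0.5).
Determinant of the coordinate differences = (-45)·(-70) − (-5)·(-90) = 2700.
∂h/∂x = [(-0.2)·(-70) − (-0.5)·(-90)] / 2700 = -0.01148
∂h/∂y = [(-45)·(-0.5) − (-5)·(-0.2)] / 2700 = +0.007963
h(-25, 140) = 314.6 + (-0.01148)·(-135) + (+0.007963)·(15) = 314.6 +1.550 +0.119 = 316.269 ft.

316.3 ft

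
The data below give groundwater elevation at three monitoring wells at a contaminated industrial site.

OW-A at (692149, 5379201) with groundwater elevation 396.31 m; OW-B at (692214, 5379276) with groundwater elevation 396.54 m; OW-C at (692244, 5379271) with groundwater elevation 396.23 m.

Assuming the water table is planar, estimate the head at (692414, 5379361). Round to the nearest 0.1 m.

Three-point gradient (reference OW-A): Δ to OW-B = (65, 75, +0.23), Δ to OW-C = (95, 70, -0.08).
∂h/∂x = -0.008583, ∂h/∂y = +0.01050 (det = -2575).
h(692414, 5379361) = 396.31 + (-0.008583)·(265) + (+0.01050)·(160) = 396.31 -2.274 +1.681 = 395.716 m.

395.7 m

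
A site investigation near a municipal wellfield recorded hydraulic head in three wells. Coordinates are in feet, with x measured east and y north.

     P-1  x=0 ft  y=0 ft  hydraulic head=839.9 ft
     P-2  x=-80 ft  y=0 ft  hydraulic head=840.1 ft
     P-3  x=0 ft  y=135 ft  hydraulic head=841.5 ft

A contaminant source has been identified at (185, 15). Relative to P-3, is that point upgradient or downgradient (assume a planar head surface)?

∂h/∂x = (840.1 − 839.9) / (-80 − 0) = -0.002500
∂h/∂y = (841.5 − 839.9) / (135 − 0) = +0.01185
Head at (185, 15) = 839.9 + (-0.002500)·(185) + (+0.01185)·(15) = 839.62 ft.
That is lower than the 841.5 ft at P-3, so the point is downgradient.

downgradient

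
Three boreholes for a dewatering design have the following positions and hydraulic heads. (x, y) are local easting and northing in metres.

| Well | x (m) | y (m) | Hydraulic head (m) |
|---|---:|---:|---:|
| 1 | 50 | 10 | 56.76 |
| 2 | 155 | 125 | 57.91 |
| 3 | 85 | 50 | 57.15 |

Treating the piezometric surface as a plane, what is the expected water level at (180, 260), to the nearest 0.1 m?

58.6 m

Differences from 1: to 2 (Δx, Δy, Δh) = (105, 115, +1.15); to 3 = (35, 40, +0.39).
Determinant of the coordinate differences = 105·40 − 35·115 = 175.
∂h/∂x = [(+1.15)·40 − (+0.39)·115] / 175 = +0.006571
∂h/∂y = [105·(+0.39) − 35·(+1.15)] / 175 = +0.004000
h(180, 260) = 56.76 + (+0.006571)·(130) + (+0.004000)·(250) = 56.76 +0.854 +1.000 = 58.614 m.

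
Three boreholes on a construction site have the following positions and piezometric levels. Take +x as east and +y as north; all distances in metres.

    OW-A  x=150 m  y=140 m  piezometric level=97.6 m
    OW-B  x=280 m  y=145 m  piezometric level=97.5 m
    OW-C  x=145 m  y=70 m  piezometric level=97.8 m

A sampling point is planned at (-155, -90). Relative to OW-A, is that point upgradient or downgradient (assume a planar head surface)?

Taking OW-A as reference: OW-B−OW-A = (130, 5, -0.1); OW-C−OW-A = (-5, -70, +0.2).
Determinant of the coordinate differences = 130·(-70) − (-5)·5 = -9075.
∂h/∂x = [(-0.1)·(-70) − (+0.2)·5] / -9075 = -0.0006612
∂h/∂y = [130·(+0.2) − (-5)·(-0.1)] / -9075 = -0.002810
Head at (-155, -90) = 97.6 + (-0.0006612)·(-305) + (-0.002810)·(-230) = 98.45 m.
That is higher than the 97.6 m at OW-A, so the point is upgradient.

upgradient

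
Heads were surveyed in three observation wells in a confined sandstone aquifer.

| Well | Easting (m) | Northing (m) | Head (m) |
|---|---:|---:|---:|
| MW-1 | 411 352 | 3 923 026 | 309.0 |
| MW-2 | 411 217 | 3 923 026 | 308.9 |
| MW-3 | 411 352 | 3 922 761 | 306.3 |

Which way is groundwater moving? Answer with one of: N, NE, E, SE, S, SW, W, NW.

∂h/∂x = (308.9 − 309.0) / (411217 − 411352) = +0.0007407
∂h/∂y = (306.3 − 309.0) / (3922761 − 3923026) = +0.01019
Flow = −∇h = (-0.0007407 east, -0.01019 north), which points south.

S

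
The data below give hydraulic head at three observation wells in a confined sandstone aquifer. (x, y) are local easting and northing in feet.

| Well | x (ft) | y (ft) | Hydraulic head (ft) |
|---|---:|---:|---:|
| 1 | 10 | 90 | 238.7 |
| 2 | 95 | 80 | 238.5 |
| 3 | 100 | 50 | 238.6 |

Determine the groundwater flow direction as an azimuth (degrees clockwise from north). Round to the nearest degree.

With h = a·x + b·y + c and 1 as origin, the differences give:
  85·a + (-10)·b = -0.2
  90·a + (-40)·b = -0.1
Eliminate b (×(-40) and ×(-10), subtract): -2500·a = 7.00 → a = ∂h/∂x = -0.002800
Back-substitute: b = ∂h/∂y = -0.003800.
Flow direction (−∇h) has components (+0.002800 E, +0.003800 N).
Azimuth = atan2(E, N) = atan2(+0.002800, +0.003800) = 36.4° ≈ 036°.

036°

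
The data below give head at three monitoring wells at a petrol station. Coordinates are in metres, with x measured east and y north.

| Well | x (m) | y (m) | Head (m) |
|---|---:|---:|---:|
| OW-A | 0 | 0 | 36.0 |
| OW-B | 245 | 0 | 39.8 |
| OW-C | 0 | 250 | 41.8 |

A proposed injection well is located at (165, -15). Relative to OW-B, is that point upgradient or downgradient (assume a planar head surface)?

downgradient

∂h/∂x = (39.8 − 36.0) / (245 − 0) = +0.01551
∂h/∂y = (41.8 − 36.0) / (250 − 0) = +0.02320
Head at (165, -15) = 36.0 + (+0.01551)·(165) + (+0.02320)·(-15) = 38.21 m.
That is lower than the 39.8 m at OW-B, so the point is downgradient.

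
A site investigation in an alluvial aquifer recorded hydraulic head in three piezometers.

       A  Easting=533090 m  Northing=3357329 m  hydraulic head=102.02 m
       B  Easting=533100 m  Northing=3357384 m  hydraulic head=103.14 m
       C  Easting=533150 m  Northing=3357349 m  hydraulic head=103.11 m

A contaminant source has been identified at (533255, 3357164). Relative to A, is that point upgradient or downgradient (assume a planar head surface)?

downgradient

Taking A as reference: B−A = (10, 55, +1.12); C−A = (60, 20, +1.09).
Determinant of the coordinate differences = 10·20 − 60·55 = -3100.
∂h/∂x = [(+1.12)·20 − (+1.09)·55] / -3100 = +0.01211
∂h/∂y = [10·(+1.09) − 60·(+1.12)] / -3100 = +0.01816
Head at (533255, 3357164) = 102.02 + (+0.01211)·(165) + (+0.01816)·(-165) = 101.02 m.
That is lower than the 102.02 m at A, so the point is downgradient.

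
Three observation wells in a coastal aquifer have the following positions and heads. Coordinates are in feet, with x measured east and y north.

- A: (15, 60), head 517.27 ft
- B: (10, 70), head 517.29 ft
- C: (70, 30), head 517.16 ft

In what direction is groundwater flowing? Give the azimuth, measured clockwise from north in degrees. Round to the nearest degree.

Taking A as reference: B−A = (-5, 10, +0.02); C−A = (55, -30, -0.11).
Determinant of the coordinate differences = (-5)·(-30) − 55·10 = -400.
∂h/∂x = [(+0.02)·(-30) − (-0.11)·10] / -400 = -0.001250
∂h/∂y = [(-5)·(-0.11) − 55·(+0.02)] / -400 = +0.001375
Flow direction (−∇h) has components (+0.001250 E, -0.001375 N).
Azimuth = atan2(E, N) = atan2(+0.001250, -0.001375) = 137.7° ≈ 138°.

138°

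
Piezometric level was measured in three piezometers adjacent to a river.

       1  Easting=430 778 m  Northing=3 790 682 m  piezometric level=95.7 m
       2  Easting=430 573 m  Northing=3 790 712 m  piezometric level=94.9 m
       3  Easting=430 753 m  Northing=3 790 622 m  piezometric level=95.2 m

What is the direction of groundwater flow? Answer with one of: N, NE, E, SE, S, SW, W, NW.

Differences from 1: to 2 (Δx, Δy, Δh) = (-205, 30, -0.8); to 3 = (-25, -60, -0.5).
Solve a·Δx + b·Δy = Δh: det = (-205)·(-60) − (-25)·30 = 13050.
∂h/∂x = [(-0.8)·(-60) − (-0.5)·30] / 13050 = +0.004828
∂h/∂y = [(-205)·(-0.5) − (-25)·(-0.8)] / 13050 = +0.006322
Flow = −∇h = (-0.004828 east, -0.006322 north), which points southwest.

SW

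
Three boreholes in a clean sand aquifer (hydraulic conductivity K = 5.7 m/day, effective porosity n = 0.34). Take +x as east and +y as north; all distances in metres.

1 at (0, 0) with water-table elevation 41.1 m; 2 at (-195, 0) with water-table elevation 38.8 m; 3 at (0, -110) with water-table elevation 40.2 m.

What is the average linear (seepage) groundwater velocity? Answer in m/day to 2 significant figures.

∂h/∂x = (38.8 − 41.1) / (-195 − 0) = +0.01179
∂h/∂y = (40.2 − 41.1) / (-110 − 0) = +0.008182
|∇h| = √(0.01179² + 0.008182²) = 0.01435
Seepage velocity v = K·i/n = 5.7 × 0.01435 / 0.34 = 0.2406 m/day.

0.24 m/day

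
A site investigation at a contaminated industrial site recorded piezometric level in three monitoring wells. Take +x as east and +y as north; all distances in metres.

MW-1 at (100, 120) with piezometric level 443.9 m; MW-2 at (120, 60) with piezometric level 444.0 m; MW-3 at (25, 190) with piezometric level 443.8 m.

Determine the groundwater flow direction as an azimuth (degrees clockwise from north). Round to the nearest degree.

010°

Taking MW-1 as reference: MW-2−MW-1 = (20, -60, +0.1); MW-3−MW-1 = (-75, 70, -0.1).
Determinant of the coordinate differences = 20·70 − (-75)·(-60) = -3100.
∂h/∂x = [(+0.1)·70 − (-0.1)·(-60)] / -3100 = -0.0003226
∂h/∂y = [20·(-0.1) − (-75)·(+0.1)] / -3100 = -0.001774
Flow direction (−∇h) has components (+0.0003226 E, +0.001774 N).
Azimuth = atan2(E, N) = atan2(+0.0003226, +0.001774) = 10.3° ≈ 010°.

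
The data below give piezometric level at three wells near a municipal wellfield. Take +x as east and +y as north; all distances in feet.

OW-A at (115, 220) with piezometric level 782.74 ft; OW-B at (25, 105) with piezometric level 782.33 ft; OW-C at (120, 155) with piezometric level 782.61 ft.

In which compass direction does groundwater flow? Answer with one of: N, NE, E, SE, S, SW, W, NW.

Differences from OW-A: to OW-B (Δx, Δy, Δh) = (-90, -115, -0.41); to OW-C = (5, -65, -0.13).
Determinant of the coordinate differences = (-90)·(-65) − 5·(-115) = 6425.
∂h/∂x = [(-0.41)·(-65) − (-0.13)·(-115)] / 6425 = +0.001821
∂h/∂y = [(-90)·(-0.13) − 5·(-0.41)] / 6425 = +0.002140
Flow = −∇h = (-0.001821 east, -0.002140 north), which points southwest.

SW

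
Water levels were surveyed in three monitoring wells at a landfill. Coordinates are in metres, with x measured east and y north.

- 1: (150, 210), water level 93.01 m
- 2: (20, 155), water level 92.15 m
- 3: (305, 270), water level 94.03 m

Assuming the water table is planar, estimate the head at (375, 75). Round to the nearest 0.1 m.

Differences from 1: to 2 (Δx, Δy, Δh) = (-130, -55, -0.86); to 3 = (155, 60, +1.02).
Solve a·Δx + b·Δy = Δh: det = (-130)·60 − 155·(-55) = 725.
∂h/∂x = [(-0.86)·60 − (+1.02)·(-55)] / 725 = +0.006207
∂h/∂y = [(-130)·(+1.02) − 155·(-0.86)] / 725 = +0.0009655
h(375, 75) = 93.01 + (+0.006207)·(225) + (+0.0009655)·(-135) = 93.01 +1.397 -0.130 = 94.276 m.

94.3 m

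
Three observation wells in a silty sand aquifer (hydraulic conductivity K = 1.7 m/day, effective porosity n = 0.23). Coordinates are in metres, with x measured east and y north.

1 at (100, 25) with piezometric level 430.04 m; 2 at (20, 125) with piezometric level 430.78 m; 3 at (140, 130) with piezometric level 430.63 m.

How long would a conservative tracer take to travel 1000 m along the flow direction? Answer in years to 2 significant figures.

58 years

Taking 1 as reference: 2−1 = (-80, 100, +0.74); 3−1 = (40, 105, +0.59).
Solve a·Δx + b·Δy = Δh: det = (-80)·105 − 40·100 = -12400.
∂h/∂x = [(+0.74)·105 − (+0.59)·100] / -12400 = -0.001508
∂h/∂y = [(-80)·(+0.59) − 40·(+0.74)] / -12400 = +0.006194
|∇h| = √(-0.001508² + 0.006194²) = 0.006375
Seepage velocity v = K·i/n = 1.7 × 0.006375 / 0.23 = 0.04712 m/day.
t = 1000 / 0.04712 = 2.122e+04 days = 58.1 years.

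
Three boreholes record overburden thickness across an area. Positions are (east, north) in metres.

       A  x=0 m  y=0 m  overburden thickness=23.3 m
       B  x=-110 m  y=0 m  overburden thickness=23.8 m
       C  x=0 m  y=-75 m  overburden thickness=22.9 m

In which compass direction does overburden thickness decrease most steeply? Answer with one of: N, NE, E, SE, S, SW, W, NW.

SE

∂d/∂x = (23.8 − 23.3) / (-110 − 0) = -0.004545
∂d/∂y = (22.9 − 23.3) / (-75 − 0) = +0.005333
Steepest decrease is along −∇f = (+0.004545 E, -0.005333 N) → southeast.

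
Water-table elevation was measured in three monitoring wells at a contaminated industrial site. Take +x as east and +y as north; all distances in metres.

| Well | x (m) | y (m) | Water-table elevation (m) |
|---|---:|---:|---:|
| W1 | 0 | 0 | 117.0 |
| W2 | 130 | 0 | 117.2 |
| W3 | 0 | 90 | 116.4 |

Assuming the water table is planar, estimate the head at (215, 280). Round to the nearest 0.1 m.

115.5 m

∂h/∂x = (117.2 − 117.0) / (130 − 0) = +0.001538
∂h/∂y = (116.4 − 117.0) / (90 − 0) = -0.006667
h(215, 280) = 117.0 + (+0.001538)·(215) + (-0.006667)·(280) = 117.0 +0.331 -1.867 = 115.464 m.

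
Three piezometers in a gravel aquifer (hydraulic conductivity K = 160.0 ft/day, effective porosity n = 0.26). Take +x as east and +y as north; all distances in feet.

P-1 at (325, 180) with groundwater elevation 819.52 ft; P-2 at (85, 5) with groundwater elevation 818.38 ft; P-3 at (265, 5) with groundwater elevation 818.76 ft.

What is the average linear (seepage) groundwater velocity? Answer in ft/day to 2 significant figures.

2.6 ft/day

Three-point gradient (reference P-1): Δ to P-2 = (-240, -175, -1.14), Δ to P-3 = (-60, -175, -0.76).
∂h/∂x = +0.002111, ∂h/∂y = +0.003619 (det = 31500).
|∇h| = √(0.002111² + 0.003619²) = 0.00419
Seepage velocity v = K·i/n = 160.0 × 0.00419 / 0.26 = 2.578 ft/day.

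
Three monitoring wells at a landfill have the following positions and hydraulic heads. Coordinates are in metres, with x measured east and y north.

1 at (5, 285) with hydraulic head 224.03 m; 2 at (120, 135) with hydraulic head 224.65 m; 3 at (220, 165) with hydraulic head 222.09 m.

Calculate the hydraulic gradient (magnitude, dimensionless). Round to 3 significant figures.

Taking 1 as reference: 2−1 = (115, -150, +0.62); 3−1 = (215, -120, -1.94).
Solve a·Δx + b·Δy = Δh: det = 115·(-120) − 215·(-150) = 18450.
∂h/∂x = [(+0.62)·(-120) − (-1.94)·(-150)] / 18450 = -0.01980
∂h/∂y = [115·(-1.94) − 215·(+0.62)] / 18450 = -0.01932
|∇h| = √(-0.01980² + -0.01932²) = 0.02766

0.0277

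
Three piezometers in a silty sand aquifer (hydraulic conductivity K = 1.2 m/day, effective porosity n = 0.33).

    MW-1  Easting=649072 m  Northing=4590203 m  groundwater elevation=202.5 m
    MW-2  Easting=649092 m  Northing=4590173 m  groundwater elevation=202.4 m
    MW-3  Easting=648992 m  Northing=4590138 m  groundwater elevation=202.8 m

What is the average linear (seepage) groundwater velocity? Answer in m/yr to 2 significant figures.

5.6 m/yr

Differences from MW-1: to MW-2 (Δx, Δy, Δh) = (20, -30, -0.1); to MW-3 = (-80, -65, +0.3).
Determinant of the coordinate differences = 20·(-65) − (-80)·(-30) = -3700.
∂h/∂x = [(-0.1)·(-65) − (+0.3)·(-30)] / -3700 = -0.004189
∂h/∂y = [20·(+0.3) − (-80)·(-0.1)] / -3700 = +0.0005405
|∇h| = √(-0.004189² + 0.0005405²) = 0.004224
Seepage velocity v = K·i/n = 1.2 × 0.004224 / 0.33 = 0.01536 m/day = 5.61 m/yr.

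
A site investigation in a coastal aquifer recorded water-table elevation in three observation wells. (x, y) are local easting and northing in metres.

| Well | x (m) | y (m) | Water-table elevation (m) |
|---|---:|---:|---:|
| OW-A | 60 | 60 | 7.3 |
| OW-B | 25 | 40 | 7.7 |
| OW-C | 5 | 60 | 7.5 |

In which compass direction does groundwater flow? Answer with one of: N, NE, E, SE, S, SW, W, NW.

Taking OW-A as reference: OW-B−OW-A = (-35, -20, +0.4); OW-C−OW-A = (-55, 0, +0.2).
Solve a·Δx + b·Δy = Δh: det = (-35)·0 − (-55)·(-20) = -1100.
∂h/∂x = [(+0.4)·0 − (+0.2)·(-20)] / -1100 = -0.003636
∂h/∂y = [(-35)·(+0.2) − (-55)·(+0.4)] / -1100 = -0.01364
Flow = −∇h = (+0.003636 east, +0.01364 north), which points north.

N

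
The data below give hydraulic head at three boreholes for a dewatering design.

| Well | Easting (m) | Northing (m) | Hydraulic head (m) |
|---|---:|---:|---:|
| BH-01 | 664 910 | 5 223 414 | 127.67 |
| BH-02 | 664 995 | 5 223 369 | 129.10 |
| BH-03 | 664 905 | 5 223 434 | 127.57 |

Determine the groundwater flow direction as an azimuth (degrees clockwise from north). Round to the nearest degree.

Differences from BH-01: to BH-02 (Δx, Δy, Δh) = (85, -45, +1.43); to BH-03 = (-5, 20, -0.10).
Solve a·Δx + b·Δy = Δh: det = 85·20 − (-5)·(-45) = 1475.
∂h/∂x = [(+1.43)·20 − (-0.10)·(-45)] / 1475 = +0.01634
∂h/∂y = [85·(-0.10) − (-5)·(+1.43)] / 1475 = -0.0009153
Flow direction (−∇h) has components (-0.01634 E, +0.0009153 N).
Azimuth = atan2(E, N) = atan2(-0.01634, +0.0009153) = 273.2° ≈ 273°.

273°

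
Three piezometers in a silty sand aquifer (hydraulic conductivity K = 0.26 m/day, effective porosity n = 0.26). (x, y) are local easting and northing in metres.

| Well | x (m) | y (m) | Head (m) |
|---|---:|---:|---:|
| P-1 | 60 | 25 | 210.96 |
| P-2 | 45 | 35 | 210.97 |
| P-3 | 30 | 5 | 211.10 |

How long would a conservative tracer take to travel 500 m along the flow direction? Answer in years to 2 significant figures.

340 years

Differences from P-1: to P-2 (Δx, Δy, Δh) = (-15, 10, +0.01); to P-3 = (-30, -20, +0.14).
Solve a·Δx + b·Δy = Δh: det = (-15)·(-20) − (-30)·10 = 600.
∂h/∂x = [(+0.01)·(-20) − (+0.14)·10] / 600 = -0.002667
∂h/∂y = [(-15)·(+0.14) − (-30)·(+0.01)] / 600 = -0.003000
|∇h| = √(-0.002667² + -0.003000²) = 0.004014
Seepage velocity v = K·i/n = 0.26 × 0.004014 / 0.26 = 0.004014 m/day.
t = 500 / 0.004014 = 1.246e+05 days = 341 years.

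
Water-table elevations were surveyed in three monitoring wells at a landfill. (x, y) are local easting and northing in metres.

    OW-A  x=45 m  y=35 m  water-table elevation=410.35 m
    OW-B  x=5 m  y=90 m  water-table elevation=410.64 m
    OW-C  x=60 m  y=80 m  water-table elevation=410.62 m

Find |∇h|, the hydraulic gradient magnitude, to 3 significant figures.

With h = a·x + b·y + c and OW-A as origin, the differences give:
  (-40)·a + 55·b = +0.29
  15·a + 45·b = +0.27
Eliminate b (×45 and ×55, subtract): -2625·a = -1.800 → a = ∂h/∂x = +0.0006857
Back-substitute: b = ∂h/∂y = +0.005771.
|∇h| = √(0.0006857² + 0.005771²) = 0.005812

0.00581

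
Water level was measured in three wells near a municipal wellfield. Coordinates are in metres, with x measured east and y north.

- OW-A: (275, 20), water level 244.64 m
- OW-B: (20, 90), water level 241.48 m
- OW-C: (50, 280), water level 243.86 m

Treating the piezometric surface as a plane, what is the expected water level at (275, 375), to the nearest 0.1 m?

248.2 m

Differences from OW-A: to OW-B (Δx, Δy, Δh) = (-255, 70, -3.16); to OW-C = (-225, 260, -0.78).
Solve a·Δx + b·Δy = Δh: det = (-255)·260 − (-225)·70 = -50550.
∂h/∂x = [(-3.16)·260 − (-0.78)·70] / -50550 = +0.01517
∂h/∂y = [(-255)·(-0.78) − (-225)·(-3.16)] / -50550 = +0.01013
h(275, 375) = 244.64 + (+0.01517)·(0) + (+0.01013)·(355) = 244.64 +0.000 +3.596 = 248.236 m.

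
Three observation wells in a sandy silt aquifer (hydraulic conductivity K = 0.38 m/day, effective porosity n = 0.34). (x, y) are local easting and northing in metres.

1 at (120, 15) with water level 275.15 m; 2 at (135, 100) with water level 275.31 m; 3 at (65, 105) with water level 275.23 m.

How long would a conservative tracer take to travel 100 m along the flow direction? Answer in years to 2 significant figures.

Differences from 1: to 2 (Δx, Δy, Δh) = (15, 85, +0.16); to 3 = (-55, 90, +0.08).
Determinant of the coordinate differences = 15·90 − (-55)·85 = 6025.
∂h/∂x = [(+0.16)·90 − (+0.08)·85] / 6025 = +0.001261
∂h/∂y = [15·(+0.08) − (-55)·(+0.16)] / 6025 = +0.001660
|∇h| = √(0.001261² + 0.001660²) = 0.002085
Seepage velocity v = K·i/n = 0.38 × 0.002085 / 0.34 = 0.00233 m/day.
t = 100 / 0.00233 = 4.292e+04 days = 118 years.

120 years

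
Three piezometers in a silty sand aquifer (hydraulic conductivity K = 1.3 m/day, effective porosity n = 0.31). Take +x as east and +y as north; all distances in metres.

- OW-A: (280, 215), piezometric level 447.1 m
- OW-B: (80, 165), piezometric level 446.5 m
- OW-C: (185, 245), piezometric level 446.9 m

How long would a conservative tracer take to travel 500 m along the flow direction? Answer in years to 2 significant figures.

Three-point gradient (reference OW-A): Δ to OW-B = (-200, -50, -0.6), Δ to OW-C = (-95, 30, -0.2).
∂h/∂x = +0.002605, ∂h/∂y = +0.001581 (det = -10750).
|∇h| = √(0.002605² + 0.001581²) = 0.003047
Seepage velocity v = K·i/n = 1.3 × 0.003047 / 0.31 = 0.01278 m/day.
t = 500 / 0.01278 = 3.912e+04 days = 107 years.

110 years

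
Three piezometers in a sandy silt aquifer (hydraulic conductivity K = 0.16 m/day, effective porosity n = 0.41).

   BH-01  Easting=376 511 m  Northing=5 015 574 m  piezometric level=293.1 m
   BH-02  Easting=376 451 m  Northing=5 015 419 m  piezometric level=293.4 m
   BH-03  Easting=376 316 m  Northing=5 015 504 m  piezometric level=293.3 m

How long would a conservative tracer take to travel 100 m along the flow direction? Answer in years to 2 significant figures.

380 years

With h = a·x + b·y + c and BH-01 as origin, the differences give:
  (-60)·a + (-155)·b = +0.3
  (-195)·a + (-70)·b = +0.2
Eliminate b (×(-70) and ×(-155), subtract): -26025·a = 10.00 → a = ∂h/∂x = -0.0003842
Back-substitute: b = ∂h/∂y = -0.001787.
|∇h| = √(-0.0003842² + -0.001787²) = 0.001828
Seepage velocity v = K·i/n = 0.16 × 0.001828 / 0.41 = 0.0007134 m/day.
t = 100 / 0.0007134 = 1.402e+05 days = 384 years.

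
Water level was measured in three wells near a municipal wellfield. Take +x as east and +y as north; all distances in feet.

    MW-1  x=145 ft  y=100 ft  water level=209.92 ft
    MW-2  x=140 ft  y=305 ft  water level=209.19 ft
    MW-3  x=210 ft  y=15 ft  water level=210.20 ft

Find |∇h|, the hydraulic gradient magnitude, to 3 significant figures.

0.00359

Differences from MW-1: to MW-2 (Δx, Δy, Δh) = (-5, 205, -0.73); to MW-3 = (65, -85, +0.28).
Determinant of the coordinate differences = (-5)·(-85) − 65·205 = -12900.
∂h/∂x = [(-0.73)·(-85) − (+0.28)·205] / -12900 = -0.0003605
∂h/∂y = [(-5)·(+0.28) − 65·(-0.73)] / -12900 = -0.003570
|∇h| = √(-0.0003605² + -0.003570²) = 0.003588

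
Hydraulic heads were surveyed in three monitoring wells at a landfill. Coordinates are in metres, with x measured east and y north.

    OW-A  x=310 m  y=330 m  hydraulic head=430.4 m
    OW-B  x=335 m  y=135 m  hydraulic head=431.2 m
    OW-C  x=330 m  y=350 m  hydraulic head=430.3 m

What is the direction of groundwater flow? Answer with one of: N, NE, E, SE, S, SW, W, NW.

N

Differences from OW-A: to OW-B (Δx, Δy, Δh) = (25, -195, +0.8); to OW-C = (20, 20, -0.1).
Determinant of the coordinate differences = 25·20 − 20·(-195) = 4400.
∂h/∂x = [(+0.8)·20 − (-0.1)·(-195)] / 4400 = -0.0007955
∂h/∂y = [25·(-0.1) − 20·(+0.8)] / 4400 = -0.004205
Flow = −∇h = (+0.0007955 east, +0.004205 north), which points north.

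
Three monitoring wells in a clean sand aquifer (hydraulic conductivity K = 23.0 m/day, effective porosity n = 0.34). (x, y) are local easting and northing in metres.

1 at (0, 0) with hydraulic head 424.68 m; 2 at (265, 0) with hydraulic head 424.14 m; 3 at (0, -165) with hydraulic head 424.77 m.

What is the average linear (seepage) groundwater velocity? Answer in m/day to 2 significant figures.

0.14 m/day

∂h/∂x = (424.14 − 424.68) / (265 − 0) = -0.002038
∂h/∂y = (424.77 − 424.68) / (-165 − 0) = -0.0005455
|∇h| = √(-0.002038² + -0.0005455²) = 0.00211
Seepage velocity v = K·i/n = 23.0 × 0.00211 / 0.34 = 0.1427 m/day.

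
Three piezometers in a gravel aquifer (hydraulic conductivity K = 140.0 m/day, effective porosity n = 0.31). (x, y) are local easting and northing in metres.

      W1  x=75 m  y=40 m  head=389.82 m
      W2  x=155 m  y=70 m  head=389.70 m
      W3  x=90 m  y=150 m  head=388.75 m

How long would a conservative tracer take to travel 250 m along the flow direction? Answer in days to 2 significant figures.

54 days

Differences from W1: to W2 (Δx, Δy, Δh) = (80, 30, -0.12); to W3 = (15, 110, -1.07).
Determinant of the coordinate differences = 80·110 − 15·30 = 8350.
∂h/∂x = [(-0.12)·110 − (-1.07)·30] / 8350 = +0.002263
∂h/∂y = [80·(-1.07) − 15·(-0.12)] / 8350 = -0.01004
|∇h| = √(0.002263² + -0.01004²) = 0.01029
Seepage velocity v = K·i/n = 140.0 × 0.01029 / 0.31 = 4.647 m/day.
t = 250 / 4.647 = 53.8 days.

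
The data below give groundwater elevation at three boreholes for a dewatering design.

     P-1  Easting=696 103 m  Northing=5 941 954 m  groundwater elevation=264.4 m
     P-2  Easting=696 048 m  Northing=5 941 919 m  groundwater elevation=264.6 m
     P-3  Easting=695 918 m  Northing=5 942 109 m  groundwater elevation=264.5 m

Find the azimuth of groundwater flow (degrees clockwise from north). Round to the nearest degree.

Differences from P-1: to P-2 (Δx, Δy, Δh) = (-55, -35, +0.2); to P-3 = (-185, 155, +0.1).
Solve a·Δx + b·Δy = Δh: det = (-55)·155 − (-185)·(-35) = -15000.
∂h/∂x = [(+0.2)·155 − (+0.1)·(-35)] / -15000 = -0.002300
∂h/∂y = [(-55)·(+0.1) − (-185)·(+0.2)] / -15000 = -0.002100
Flow direction (−∇h) has components (+0.002300 E, +0.002100 N).
Azimuth = atan2(E, N) = atan2(+0.002300, +0.002100) = 47.6° ≈ 048°.

048°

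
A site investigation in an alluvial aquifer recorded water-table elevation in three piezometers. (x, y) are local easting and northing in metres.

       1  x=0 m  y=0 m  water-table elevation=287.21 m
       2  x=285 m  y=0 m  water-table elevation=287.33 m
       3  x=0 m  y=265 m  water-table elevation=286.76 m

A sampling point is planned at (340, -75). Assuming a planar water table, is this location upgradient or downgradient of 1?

∂h/∂x = (287.33 − 287.21) / (285 − 0) = +0.0004211
∂h/∂y = (286.76 − 287.21) / (265 − 0) = -0.001698
Head at (340, -75) = 287.21 + (+0.0004211)·(340) + (-0.001698)·(-75) = 287.48 m.
That is higher than the 287.21 m at 1, so the point is upgradient.

upgradient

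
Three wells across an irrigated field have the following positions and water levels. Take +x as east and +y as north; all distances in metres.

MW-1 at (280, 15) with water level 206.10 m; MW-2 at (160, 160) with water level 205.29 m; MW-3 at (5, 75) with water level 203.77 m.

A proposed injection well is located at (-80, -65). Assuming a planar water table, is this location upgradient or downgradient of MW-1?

downgradient

With h = a·x + b·y + c and MW-1 as origin, the differences give:
  (-120)·a + 145·b = -0.81
  (-275)·a + 60·b = -2.33
Eliminate b (×60 and ×145, subtract): 32675·a = 289.250 → a = ∂h/∂x = +0.008852
Back-substitute: b = ∂h/∂y = +0.001740.
Head at (-80, -65) = 206.10 + (+0.008852)·(-360) + (+0.001740)·(-80) = 202.77 m.
That is lower than the 206.10 m at MW-1, so the point is downgradient.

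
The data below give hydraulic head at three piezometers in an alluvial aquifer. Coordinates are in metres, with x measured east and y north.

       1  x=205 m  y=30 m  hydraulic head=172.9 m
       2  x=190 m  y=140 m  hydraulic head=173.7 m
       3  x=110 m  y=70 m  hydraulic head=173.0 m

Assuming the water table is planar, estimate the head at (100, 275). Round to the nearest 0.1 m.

174.5 m

With h = a·x + b·y + c and 1 as origin, the differences give:
  (-15)·a + 110·b = +0.8
  (-95)·a + 40·b = +0.1
Eliminate b (×40 and ×110, subtract): 9850·a = 21.00 → a = ∂h/∂x = +0.002132
Back-substitute: b = ∂h/∂y = +0.007563.
h(100, 275) = 172.9 + (+0.002132)·(-105) + (+0.007563)·(245) = 172.9 -0.224 +1.853 = 174.529 m.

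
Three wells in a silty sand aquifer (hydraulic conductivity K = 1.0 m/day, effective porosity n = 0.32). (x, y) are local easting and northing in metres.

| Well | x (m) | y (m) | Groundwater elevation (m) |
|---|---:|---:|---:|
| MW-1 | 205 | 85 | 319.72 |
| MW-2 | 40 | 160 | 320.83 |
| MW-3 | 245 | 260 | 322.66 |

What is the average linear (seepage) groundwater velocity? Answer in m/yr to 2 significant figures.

19 m/yr

With h = a·x + b·y + c and MW-1 as origin, the differences give:
  (-165)·a + 75·b = +1.11
  40·a + 175·b = +2.94
Eliminate b (×175 and ×75, subtract): -31875·a = -26.250 → a = ∂h/∂x = +0.0008235
Back-substitute: b = ∂h/∂y = +0.01661.
|∇h| = √(0.0008235² + 0.01661²) = 0.01663
Seepage velocity v = K·i/n = 1.0 × 0.01663 / 0.32 = 0.05197 m/day = 18.98 m/yr.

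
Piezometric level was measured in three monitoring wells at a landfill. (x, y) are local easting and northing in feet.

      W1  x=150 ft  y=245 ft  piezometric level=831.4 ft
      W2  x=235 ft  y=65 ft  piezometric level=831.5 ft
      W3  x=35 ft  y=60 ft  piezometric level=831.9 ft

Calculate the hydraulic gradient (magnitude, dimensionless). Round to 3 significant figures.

Differences from W1: to W2 (Δx, Δy, Δh) = (85, -180, +0.1); to W3 = (-115, -185, +0.5).
Solve a·Δx + b·Δy = Δh: det = 85·(-185) − (-115)·(-180) = -36425.
∂h/∂x = [(+0.1)·(-185) − (+0.5)·(-180)] / -36425 = -0.001963
∂h/∂y = [85·(+0.5) − (-115)·(+0.1)] / -36425 = -0.001482
|∇h| = √(-0.001963² + -0.001482²) = 0.00246

0.00246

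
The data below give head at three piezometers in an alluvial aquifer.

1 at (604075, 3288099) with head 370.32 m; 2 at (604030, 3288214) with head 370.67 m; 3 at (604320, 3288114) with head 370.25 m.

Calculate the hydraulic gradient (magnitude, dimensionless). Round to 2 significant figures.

0.0029

Three-point gradient (reference 1): Δ to 2 = (-45, 115, +0.35), Δ to 3 = (245, 15, -0.07).
∂h/∂x = -0.0004610, ∂h/∂y = +0.002863 (det = -28850).
|∇h| = √(-0.0004610² + 0.002863²) = 0.0029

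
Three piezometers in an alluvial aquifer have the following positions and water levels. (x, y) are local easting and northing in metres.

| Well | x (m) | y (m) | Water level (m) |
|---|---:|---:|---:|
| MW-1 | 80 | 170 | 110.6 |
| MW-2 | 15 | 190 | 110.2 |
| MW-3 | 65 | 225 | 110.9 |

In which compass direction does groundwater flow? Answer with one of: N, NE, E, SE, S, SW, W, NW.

SW

Taking MW-1 as reference: MW-2−MW-1 = (-65, 20, -0.4); MW-3−MW-1 = (-15, 55, +0.3).
Determinant of the coordinate differences = (-65)·55 − (-15)·20 = -3275.
∂h/∂x = [(-0.4)·55 − (+0.3)·20] / -3275 = +0.008550
∂h/∂y = [(-65)·(+0.3) − (-15)·(-0.4)] / -3275 = +0.007786
Flow = −∇h = (-0.008550 east, -0.007786 north), which points southwest.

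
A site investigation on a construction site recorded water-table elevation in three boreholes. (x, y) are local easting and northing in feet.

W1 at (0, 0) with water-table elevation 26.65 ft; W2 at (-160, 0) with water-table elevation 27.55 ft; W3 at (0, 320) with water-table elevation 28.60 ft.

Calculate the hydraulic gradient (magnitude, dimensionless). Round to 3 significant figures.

∂h/∂x = (27.55 − 26.65) / (-160 − 0) = -0.005625
∂h/∂y = (28.60 − 26.65) / (320 − 0) = +0.006094
|∇h| = √(-0.005625² + 0.006094²) = 0.008293

0.00829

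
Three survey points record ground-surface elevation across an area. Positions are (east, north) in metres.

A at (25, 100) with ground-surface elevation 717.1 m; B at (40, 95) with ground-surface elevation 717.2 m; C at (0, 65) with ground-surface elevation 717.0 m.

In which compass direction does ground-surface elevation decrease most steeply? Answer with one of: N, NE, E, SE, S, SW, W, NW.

Differences from A: to B (Δx, Δy, Δh) = (15, -5, +0.1); to C = (-25, -35, -0.1).
Solve a·Δx + b·Δy = Δz: det = 15·(-35) − (-25)·(-5) = -650.
∂z/∂x = [(+0.1)·(-35) − (-0.1)·(-5)] / -650 = +0.006154
∂z/∂y = [15·(-0.1) − (-25)·(+0.1)] / -650 = -0.001538
Steepest decrease is along −∇f = (-0.006154 E, +0.001538 N) → west.

W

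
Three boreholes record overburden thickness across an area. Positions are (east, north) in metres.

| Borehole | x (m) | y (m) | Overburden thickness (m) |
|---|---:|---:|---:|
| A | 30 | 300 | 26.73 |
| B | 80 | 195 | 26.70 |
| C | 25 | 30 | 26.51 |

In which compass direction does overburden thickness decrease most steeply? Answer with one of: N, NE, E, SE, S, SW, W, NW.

SW

With d = a·x + b·y + c and A as origin, the differences give:
  50·a + (-105)·b = -0.03
  (-5)·a + (-270)·b = -0.22
Eliminate b (×(-270) and ×(-105), subtract): -14025·a = -15.000 → a = ∂d/∂x = +0.001070
Back-substitute: b = ∂d/∂y = +0.0007950.
Steepest decrease is along −∇f = (-0.001070 E, -0.0007950 N) → southwest.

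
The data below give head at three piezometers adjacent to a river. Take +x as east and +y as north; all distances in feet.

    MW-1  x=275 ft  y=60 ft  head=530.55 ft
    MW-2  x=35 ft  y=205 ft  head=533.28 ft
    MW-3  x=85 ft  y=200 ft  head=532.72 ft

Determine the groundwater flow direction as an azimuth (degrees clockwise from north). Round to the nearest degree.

Differences from MW-1: to MW-2 (Δx, Δy, Δh) = (-240, 145, +2.73); to MW-3 = (-190, 140, +2.17).
Determinant of the coordinate differences = (-240)·140 − (-190)·145 = -6050.
∂h/∂x = [(+2.73)·140 − (+2.17)·145] / -6050 = -0.01117
∂h/∂y = [(-240)·(+2.17) − (-190)·(+2.73)] / -6050 = +0.0003471
Flow direction (−∇h) has components (+0.01117 E, -0.0003471 N).
Azimuth = atan2(E, N) = atan2(+0.01117, -0.0003471) = 91.8° ≈ 092°.

092°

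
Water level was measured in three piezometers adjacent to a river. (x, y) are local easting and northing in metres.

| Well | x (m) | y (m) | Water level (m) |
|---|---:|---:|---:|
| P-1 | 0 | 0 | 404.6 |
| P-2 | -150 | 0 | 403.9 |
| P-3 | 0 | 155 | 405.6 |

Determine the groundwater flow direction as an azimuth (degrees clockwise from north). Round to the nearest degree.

∂h/∂x = (403.9 − 404.6) / (-150 − 0) = +0.004667
∂h/∂y = (405.6 − 404.6) / (155 − 0) = +0.006452
Flow direction (−∇h) has components (-0.004667 E, -0.006452 N).
Azimuth = atan2(E, N) = atan2(-0.004667, -0.006452) = 215.9° ≈ 216°.

216°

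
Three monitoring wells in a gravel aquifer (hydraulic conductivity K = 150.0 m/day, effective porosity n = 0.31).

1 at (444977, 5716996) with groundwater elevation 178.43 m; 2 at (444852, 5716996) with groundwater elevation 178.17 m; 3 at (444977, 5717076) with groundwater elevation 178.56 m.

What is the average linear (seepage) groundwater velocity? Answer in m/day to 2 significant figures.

∂h/∂x = (178.17 − 178.43) / (444852 − 444977) = +0.002080
∂h/∂y = (178.56 − 178.43) / (5717076 − 5716996) = +0.001625
|∇h| = √(0.002080² + 0.001625²) = 0.00264
Seepage velocity v = K·i/n = 150.0 × 0.00264 / 0.31 = 1.277 m/day.

1.3 m/day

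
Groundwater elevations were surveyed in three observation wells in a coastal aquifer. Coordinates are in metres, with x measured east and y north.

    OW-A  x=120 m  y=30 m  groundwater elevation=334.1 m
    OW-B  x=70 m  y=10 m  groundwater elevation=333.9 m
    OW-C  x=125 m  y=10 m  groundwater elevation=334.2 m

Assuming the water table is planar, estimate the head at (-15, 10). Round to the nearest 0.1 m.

333.4 m

With h = a·x + b·y + c and OW-A as origin, the differences give:
  (-50)·a + (-20)·b = -0.2
  5·a + (-20)·b = +0.1
Eliminate b (×(-20) and ×(-20), subtract): 1100·a = 6.00 → a = ∂h/∂x = +0.005455
Back-substitute: b = ∂h/∂y = -0.003636.
h(-15, 10) = 334.1 + (+0.005455)·(-135) + (-0.003636)·(-20) = 334.1 -0.736 +0.073 = 333.436 m.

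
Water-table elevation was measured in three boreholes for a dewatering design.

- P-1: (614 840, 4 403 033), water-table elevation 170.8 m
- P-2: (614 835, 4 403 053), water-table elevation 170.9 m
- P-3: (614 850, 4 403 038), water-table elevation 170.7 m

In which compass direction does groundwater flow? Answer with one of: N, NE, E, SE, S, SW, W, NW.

Differences from P-1: to P-2 (Δx, Δy, Δh) = (-5, 20, +0.1); to P-3 = (10, 5, -0.1).
Solve a·Δx + b·Δy = Δh: det = (-5)·5 − 10·20 = -225.
∂h/∂x = [(+0.1)·5 − (-0.1)·20] / -225 = -0.01111
∂h/∂y = [(-5)·(-0.1) − 10·(+0.1)] / -225 = +0.002222
Flow = −∇h = (+0.01111 east, -0.002222 north), which points east.

E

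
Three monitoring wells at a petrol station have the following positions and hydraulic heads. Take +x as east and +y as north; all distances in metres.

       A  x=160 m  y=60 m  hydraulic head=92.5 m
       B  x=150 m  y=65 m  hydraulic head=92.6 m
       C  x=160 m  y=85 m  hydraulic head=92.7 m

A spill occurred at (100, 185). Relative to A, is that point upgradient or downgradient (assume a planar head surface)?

upgradient

Taking A as reference: B−A = (-10, 5, +0.1); C−A = (0, 25, +0.2).
Determinant of the coordinate differences = (-10)·25 − 0·5 = -250.
∂h/∂x = [(+0.1)·25 − (+0.2)·5] / -250 = -0.006000
∂h/∂y = [(-10)·(+0.2) − 0·(+0.1)] / -250 = +0.008000
Head at (100, 185) = 92.5 + (-0.006000)·(-60) + (+0.008000)·(125) = 93.86 m.
That is higher than the 92.5 m at A, so the point is upgradient.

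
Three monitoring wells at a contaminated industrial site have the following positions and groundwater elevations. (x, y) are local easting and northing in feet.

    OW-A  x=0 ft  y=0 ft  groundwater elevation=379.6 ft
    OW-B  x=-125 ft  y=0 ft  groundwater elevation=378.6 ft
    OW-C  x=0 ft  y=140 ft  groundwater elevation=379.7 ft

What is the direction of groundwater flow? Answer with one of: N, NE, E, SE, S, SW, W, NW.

∂h/∂x = (378.6 − 379.6) / (-125 − 0) = +0.008000
∂h/∂y = (379.7 − 379.6) / (140 − 0) = +0.0007143
Flow = −∇h = (-0.008000 east, -0.0007143 north), which points west.

W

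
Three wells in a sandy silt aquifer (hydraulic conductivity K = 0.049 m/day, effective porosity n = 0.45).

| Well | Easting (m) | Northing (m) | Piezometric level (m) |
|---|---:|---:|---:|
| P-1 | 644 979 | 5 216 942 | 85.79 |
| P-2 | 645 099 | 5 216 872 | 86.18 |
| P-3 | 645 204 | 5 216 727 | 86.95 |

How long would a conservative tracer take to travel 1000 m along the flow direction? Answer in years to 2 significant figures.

4900 years

With h = a·x + b·y + c and P-1 as origin, the differences give:
  120·a + (-70)·b = +0.39
  225·a + (-215)·b = +1.16
Eliminate b (×(-215) and ×(-70), subtract): -10050·a = -2.650 → a = ∂h/∂x = +0.0002637
Back-substitute: b = ∂h/∂y = -0.005119.
|∇h| = √(0.0002637² + -0.005119²) = 0.005126
Seepage velocity v = K·i/n = 0.049 × 0.005126 / 0.45 = 0.0005582 m/day.
t = 1000 / 0.0005582 = 1.791e+06 days = 4.9e+03 years.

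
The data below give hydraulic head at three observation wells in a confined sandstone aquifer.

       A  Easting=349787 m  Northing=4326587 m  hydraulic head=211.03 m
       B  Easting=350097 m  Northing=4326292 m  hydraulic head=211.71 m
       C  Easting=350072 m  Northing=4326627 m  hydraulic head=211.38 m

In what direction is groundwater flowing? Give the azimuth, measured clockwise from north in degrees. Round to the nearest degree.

Differences from A: to B (Δx, Δy, Δh) = (310, -295, +0.68); to C = (285, 40, +0.35).
Determinant of the coordinate differences = 310·40 − 285·(-295) = 96475.
∂h/∂x = [(+0.68)·40 − (+0.35)·(-295)] / 96475 = +0.001352
∂h/∂y = [310·(+0.35) − 285·(+0.68)] / 96475 = -0.0008842
Flow direction (−∇h) has components (-0.001352 E, +0.0008842 N).
Azimuth = atan2(E, N) = atan2(-0.001352, +0.0008842) = 303.2° ≈ 303°.

303°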